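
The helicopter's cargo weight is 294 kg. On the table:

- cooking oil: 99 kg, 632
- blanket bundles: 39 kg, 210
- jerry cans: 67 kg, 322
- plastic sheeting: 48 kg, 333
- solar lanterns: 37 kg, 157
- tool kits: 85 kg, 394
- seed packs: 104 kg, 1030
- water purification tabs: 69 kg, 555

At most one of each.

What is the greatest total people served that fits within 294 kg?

2240

A density-first pass picks blanket bundles + plastic sheeting + seed packs + water purification tabs — 2128 at 260 kg.
Dropping blanket bundles frees 39 kg; slotting in jerry cans (67 kg) lifts the total to 2240 at 288 kg.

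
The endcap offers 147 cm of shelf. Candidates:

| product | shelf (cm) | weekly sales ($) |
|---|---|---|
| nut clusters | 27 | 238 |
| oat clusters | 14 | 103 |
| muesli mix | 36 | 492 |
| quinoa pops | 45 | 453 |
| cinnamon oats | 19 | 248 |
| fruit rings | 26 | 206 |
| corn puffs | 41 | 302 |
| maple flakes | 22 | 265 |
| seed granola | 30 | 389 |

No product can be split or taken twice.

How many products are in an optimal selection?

6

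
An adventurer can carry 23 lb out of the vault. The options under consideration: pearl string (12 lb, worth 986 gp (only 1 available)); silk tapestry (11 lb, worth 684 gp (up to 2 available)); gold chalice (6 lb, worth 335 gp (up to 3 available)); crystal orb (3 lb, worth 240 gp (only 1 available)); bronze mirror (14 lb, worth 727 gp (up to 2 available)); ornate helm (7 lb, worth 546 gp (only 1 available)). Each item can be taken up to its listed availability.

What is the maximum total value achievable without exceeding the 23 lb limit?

1772

The ratio ordering already packs tightly: pearl string + crystal orb + ornate helm, 22 lb, 1772.
Every other selection either busts 23 lb or exceeds an availability limit or fails to beat 1772.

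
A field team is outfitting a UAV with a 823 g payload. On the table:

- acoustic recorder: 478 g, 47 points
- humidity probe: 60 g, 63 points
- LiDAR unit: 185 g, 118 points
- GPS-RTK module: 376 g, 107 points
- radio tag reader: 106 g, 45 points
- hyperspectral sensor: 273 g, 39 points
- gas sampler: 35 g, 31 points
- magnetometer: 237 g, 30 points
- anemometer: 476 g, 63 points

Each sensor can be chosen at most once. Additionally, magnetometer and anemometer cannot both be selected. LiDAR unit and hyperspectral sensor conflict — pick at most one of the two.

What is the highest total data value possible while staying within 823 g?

Best packing: humidity probe + LiDAR unit + GPS-RTK module + radio tag reader + gas sampler — 762 g, 364 total.
Next best is humidity probe + LiDAR unit + GPS-RTK module + radio tag reader at 333 (727 g) — short by 31.

364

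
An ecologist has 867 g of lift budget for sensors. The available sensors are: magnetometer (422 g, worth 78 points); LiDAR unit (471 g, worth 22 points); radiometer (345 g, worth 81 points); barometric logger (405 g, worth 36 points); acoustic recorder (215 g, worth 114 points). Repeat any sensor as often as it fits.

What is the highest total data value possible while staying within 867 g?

456

By data value per g: acoustic recorder 0.53, radiometer 0.23, magnetometer 0.18 lead.
The ratio ordering already packs tightly: 4×acoustic recorder, 860 g, 456.
The spare 7 g is too small for any remaining sensor, and no exchange beats 456.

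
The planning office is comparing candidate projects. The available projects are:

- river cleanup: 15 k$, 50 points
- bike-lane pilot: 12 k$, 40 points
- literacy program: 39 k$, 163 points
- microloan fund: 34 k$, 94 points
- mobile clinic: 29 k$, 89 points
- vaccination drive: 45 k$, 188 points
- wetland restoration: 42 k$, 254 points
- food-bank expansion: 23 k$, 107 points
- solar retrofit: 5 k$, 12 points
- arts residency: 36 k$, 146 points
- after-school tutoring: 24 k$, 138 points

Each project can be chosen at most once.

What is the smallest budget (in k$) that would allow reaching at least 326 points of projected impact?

Look for the lowest-budget combination reaching 326.
Taking wetland restoration + food-bank expansion gives 361 (≥ 326) for 65 k$.
Below 65 k$ the best achievable stays under 326.

65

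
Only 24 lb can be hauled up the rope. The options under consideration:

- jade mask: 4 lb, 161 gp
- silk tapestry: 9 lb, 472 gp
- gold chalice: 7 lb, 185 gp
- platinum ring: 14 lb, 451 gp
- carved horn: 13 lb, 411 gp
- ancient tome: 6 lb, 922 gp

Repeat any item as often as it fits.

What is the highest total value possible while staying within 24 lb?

By value per lb: ancient tome 153.67, silk tapestry 52.44, jade mask 40.25 lead.
Taking 4×ancient tome: 24 lb used, 3688 in value.
Nothing else within 24 lb beats 3688.

3688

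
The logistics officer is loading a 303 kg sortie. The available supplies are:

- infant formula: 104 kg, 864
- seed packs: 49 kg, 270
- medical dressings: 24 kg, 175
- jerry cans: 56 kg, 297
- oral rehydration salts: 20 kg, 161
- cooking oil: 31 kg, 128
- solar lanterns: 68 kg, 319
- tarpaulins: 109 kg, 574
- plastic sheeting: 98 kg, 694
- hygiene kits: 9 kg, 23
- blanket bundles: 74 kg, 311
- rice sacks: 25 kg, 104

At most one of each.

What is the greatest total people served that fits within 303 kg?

2191

Density check — infant formula 8.31, oral rehydration salts 8.05, medical dressings 7.29 are the best per kg.
Taking the top-ratio supplies first gives infant formula + seed packs + medical dressings + oral rehydration salts + plastic sheeting for 2164 (295 kg).
Replace seed packs with jerry cans: the trade gains 27 net, giving 2191 at 302 kg.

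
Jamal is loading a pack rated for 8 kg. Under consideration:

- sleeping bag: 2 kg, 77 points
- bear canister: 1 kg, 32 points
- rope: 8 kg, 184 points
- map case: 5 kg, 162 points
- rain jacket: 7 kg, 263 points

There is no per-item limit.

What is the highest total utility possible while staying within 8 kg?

Best packing: 4×sleeping bag — 8 kg, 308 total.
Every other selection either busts 8 kg or fails to beat 308.

308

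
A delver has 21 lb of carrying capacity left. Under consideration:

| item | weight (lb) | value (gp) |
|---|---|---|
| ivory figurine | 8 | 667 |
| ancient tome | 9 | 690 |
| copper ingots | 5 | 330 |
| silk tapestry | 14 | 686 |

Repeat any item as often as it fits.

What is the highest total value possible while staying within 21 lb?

1664

By value per lb: ivory figurine 83.38, ancient tome 76.67, copper ingots 66.00 lead.
2×ivory figurine + copper ingots uses 21 of the 21 lb and totals 1664.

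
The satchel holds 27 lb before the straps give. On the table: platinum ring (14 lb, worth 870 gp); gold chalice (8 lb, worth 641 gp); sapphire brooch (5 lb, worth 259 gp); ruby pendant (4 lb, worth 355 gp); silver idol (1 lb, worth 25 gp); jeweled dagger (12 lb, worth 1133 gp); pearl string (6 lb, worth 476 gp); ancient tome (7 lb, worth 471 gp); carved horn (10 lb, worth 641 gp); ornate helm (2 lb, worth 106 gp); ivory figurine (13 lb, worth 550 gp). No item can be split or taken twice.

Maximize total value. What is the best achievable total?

2275

A density-first pass picks gold chalice + ruby pendant + silver idol + jeweled dagger + ornate helm — 2260 at 27 lb.
The 6 lb tied up in ruby pendant and ornate helm is better spent on pearl string — total rises to 2275 (27 lb).
No other feasible combination exceeds 2275.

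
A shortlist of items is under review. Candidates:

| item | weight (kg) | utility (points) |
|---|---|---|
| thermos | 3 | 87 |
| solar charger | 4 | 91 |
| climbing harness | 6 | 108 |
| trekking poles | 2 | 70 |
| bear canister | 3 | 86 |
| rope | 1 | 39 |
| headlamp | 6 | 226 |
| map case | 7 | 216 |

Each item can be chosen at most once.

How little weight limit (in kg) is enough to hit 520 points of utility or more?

Need the lightest bundle worth ≥ 520.
thermos + headlamp + map case: 529 utility at 16 kg.
Below 16 kg the best achievable stays under 520.

16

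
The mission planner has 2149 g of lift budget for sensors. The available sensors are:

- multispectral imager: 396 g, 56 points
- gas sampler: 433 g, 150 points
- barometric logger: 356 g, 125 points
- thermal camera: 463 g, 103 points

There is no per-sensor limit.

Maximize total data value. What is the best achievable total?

750

By data value per g: barometric logger 0.35, gas sampler 0.35, thermal camera 0.22, multispectral imager 0.14 lead.
6×barometric logger uses 2136 of the 2149 g and totals 750.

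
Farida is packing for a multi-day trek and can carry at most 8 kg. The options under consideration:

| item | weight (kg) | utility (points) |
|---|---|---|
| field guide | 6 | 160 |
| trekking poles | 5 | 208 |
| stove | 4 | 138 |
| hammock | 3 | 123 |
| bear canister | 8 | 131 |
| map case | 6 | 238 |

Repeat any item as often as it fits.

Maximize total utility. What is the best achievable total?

Ranking by ratio (utility/kg): trekking poles 41.60, hammock 41.00, map case 39.67.
Best packing: trekking poles + hammock — 8 kg, 331 total.
That's the maximum — no swap from here does better than 331.

331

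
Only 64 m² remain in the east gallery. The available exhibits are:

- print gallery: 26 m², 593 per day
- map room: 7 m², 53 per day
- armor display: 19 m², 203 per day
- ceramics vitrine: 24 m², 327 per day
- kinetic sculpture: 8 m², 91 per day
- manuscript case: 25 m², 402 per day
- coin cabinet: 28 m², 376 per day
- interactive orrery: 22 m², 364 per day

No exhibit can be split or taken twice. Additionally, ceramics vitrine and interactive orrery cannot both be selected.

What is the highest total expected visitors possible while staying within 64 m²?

1101

Print gallery + map room + kinetic sculpture + interactive orrery uses 63 of the 64 m² and totals 1101.
Every other selection either busts 64 m² or breaks a pairing rule or fails to beat 1101.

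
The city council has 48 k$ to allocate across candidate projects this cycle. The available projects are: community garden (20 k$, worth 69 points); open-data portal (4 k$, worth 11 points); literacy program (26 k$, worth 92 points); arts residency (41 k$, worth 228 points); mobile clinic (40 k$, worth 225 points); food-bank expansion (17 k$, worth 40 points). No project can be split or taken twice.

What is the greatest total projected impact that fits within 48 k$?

239

Density check — mobile clinic 5.62, arts residency 5.56, literacy program 3.54 are the best per k$.
Taking the top-ratio projects first gives open-data portal + mobile clinic for 236 (44 k$).
Dropping mobile clinic frees 40 k$; slotting in arts residency (41 k$) lifts the total to 239 at 45 k$.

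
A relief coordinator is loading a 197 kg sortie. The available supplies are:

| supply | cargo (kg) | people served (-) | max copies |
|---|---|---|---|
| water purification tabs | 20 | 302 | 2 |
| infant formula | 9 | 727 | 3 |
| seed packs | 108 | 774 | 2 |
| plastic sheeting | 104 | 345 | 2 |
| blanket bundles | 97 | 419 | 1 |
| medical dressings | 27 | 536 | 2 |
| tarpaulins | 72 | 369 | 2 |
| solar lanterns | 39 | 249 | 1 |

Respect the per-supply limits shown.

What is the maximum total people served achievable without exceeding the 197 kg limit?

4226

Filling by ratio: 2×water purification tabs + 3×infant formula + 2×medical dressings + solar lanterns for 4106, with 37 kg left unused.
Dropping solar lanterns frees 39 kg; slotting in tarpaulins (72 kg) lifts the total to 4226 at 193 kg.
Nothing else within 197 kg beats 4226.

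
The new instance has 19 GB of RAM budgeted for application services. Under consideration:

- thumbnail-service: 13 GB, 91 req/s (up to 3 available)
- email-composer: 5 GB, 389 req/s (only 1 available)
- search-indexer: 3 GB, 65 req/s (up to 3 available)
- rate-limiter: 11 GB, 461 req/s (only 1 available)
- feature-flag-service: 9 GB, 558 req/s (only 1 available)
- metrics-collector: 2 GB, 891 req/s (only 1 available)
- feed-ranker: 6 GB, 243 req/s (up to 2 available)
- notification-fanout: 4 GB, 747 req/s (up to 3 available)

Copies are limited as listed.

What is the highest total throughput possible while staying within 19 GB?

By throughput per GB: metrics-collector 445.50, notification-fanout 186.75, email-composer 77.80, feature-flag-service 62.00 lead.
The ratio ordering already packs tightly: email-composer + metrics-collector + 3×notification-fanout, 19 GB, 3521.
Every other selection either busts 19 GB or exceeds an availability limit or fails to beat 3521.

3521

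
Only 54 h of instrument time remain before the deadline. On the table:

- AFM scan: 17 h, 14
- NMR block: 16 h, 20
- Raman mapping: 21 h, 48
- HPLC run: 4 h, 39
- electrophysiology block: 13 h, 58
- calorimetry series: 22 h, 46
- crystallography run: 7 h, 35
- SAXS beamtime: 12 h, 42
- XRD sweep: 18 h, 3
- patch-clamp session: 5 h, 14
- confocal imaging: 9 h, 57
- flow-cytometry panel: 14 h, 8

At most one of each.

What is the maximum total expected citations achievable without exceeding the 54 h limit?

Taking HPLC run + electrophysiology block + crystallography run + SAXS beamtime + patch-clamp session + confocal imaging: 50 h used, 245 in expected citations.
No other feasible combination exceeds 245.

245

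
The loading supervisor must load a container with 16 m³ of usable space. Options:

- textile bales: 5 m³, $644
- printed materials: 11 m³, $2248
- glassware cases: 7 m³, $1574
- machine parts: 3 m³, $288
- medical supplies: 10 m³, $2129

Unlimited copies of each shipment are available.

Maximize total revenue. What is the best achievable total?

Ranking by ratio (revenue/m³): glassware cases 224.86, medical supplies 212.90, printed materials 204.36.
Best packing: 2×glassware cases — 14 m³, 3148 total.

3148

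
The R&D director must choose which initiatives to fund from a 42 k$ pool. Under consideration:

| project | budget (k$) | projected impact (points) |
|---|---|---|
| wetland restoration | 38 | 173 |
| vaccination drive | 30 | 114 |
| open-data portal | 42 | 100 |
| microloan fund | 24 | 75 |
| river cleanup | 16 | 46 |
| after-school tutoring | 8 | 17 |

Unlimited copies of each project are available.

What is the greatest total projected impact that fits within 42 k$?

Density check — wetland restoration 4.55, vaccination drive 3.80, microloan fund 3.12, river cleanup 2.88 are the best per k$.
Best packing: wetland restoration — 38 k$, 173 total.
The spare 4 k$ is too small for any remaining project, and no exchange beats 173.

173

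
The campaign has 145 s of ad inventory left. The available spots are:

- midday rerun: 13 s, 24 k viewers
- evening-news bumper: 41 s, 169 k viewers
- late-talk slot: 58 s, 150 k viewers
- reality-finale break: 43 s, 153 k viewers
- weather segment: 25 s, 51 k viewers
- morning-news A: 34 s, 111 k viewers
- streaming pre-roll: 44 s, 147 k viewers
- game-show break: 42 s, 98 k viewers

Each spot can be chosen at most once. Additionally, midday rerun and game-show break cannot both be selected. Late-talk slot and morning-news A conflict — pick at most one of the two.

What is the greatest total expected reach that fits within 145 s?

The ratio ordering already packs tightly: midday rerun + evening-news bumper + reality-finale break + streaming pre-roll, 141 s, 493.
The spare 4 s is too small for any remaining spot, and no feasible exchange beats 493.

493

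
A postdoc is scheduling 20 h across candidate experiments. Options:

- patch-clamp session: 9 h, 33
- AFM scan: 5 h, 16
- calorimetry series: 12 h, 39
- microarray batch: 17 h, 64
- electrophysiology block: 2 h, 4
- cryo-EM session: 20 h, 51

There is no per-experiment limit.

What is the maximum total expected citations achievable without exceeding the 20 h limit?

70

Taking the top-ratio experiments first gives microarray batch + electrophysiology block for 68 (19 h).
Replace microarray batch with 2×patch-clamp session: the trade gains 2 net, giving 70 at 20 h.
Nothing else within 20 h beats 70.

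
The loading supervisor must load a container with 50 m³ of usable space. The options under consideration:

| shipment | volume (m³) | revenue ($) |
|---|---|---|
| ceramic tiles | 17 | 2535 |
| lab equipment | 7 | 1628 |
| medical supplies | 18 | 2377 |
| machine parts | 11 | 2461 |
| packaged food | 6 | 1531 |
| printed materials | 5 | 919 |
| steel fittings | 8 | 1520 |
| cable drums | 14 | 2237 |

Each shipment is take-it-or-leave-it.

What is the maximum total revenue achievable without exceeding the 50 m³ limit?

9675

Ranking by ratio (revenue/m³): packaged food 255.17, lab equipment 232.57, machine parts 223.73, steel fittings 190.00.
Greedy by ratio would take lab equipment + machine parts + packaged food + printed materials + steel fittings: 37 m³ used, total 8059.
The 5 m³ tied up in printed materials is better spent on ceramic tiles — total rises to 9675 (49 m³).
An exhaustive check of the 256 subsets confirms 9675.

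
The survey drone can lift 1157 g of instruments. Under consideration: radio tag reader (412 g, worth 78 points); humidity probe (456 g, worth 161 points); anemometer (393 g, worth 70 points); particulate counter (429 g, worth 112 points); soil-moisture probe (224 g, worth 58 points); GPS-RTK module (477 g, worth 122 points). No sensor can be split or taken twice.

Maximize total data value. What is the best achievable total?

341

Density check — humidity probe 0.35, particulate counter 0.26, soil-moisture probe 0.26 are the best per g.
Taking the top-ratio sensors first gives humidity probe + particulate counter + soil-moisture probe for 331 (1109 g).
The 429 g tied up in particulate counter is better spent on GPS-RTK module — total rises to 341 (1157 g).
Runner-up humidity probe + particulate counter + soil-moisture probe tops out at 331.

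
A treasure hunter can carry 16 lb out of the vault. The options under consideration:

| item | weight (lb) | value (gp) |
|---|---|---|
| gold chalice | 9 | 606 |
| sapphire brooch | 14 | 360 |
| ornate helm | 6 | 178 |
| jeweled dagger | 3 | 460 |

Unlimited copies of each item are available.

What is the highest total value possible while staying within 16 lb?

2300

Best packing: 5×jeweled dagger — 15 lb, 2300 total.
The spare 1 lb is too small for any remaining item, and no exchange beats 2300.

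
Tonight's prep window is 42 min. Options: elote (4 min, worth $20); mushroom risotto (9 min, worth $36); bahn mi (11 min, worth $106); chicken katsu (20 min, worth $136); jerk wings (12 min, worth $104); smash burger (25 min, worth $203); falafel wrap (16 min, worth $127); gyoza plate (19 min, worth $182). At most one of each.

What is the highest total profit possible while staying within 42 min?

Taking bahn mi + jerk wings + gyoza plate: 42 min used, 392 in profit.
Every other selection either busts 42 min or fails to beat 392.

392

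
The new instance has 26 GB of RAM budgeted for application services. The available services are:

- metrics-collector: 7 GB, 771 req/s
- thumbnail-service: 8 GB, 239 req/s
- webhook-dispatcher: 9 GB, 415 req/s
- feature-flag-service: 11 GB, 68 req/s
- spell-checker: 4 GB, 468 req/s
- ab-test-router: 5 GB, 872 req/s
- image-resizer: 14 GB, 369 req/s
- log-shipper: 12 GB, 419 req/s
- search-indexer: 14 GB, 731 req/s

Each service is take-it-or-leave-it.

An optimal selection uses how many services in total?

4

The maximum throughput within 26 GB is 2526.
metrics-collector + webhook-dispatcher + spell-checker + ab-test-router hits 2526 at 25 GB.
All optima have 4 services.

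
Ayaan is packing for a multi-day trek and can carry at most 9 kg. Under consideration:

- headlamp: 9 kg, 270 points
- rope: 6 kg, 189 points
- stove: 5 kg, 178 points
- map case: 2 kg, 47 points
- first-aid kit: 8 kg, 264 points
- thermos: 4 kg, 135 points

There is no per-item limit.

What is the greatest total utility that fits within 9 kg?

Stove + thermos uses 9 of the 9 kg and totals 313.

313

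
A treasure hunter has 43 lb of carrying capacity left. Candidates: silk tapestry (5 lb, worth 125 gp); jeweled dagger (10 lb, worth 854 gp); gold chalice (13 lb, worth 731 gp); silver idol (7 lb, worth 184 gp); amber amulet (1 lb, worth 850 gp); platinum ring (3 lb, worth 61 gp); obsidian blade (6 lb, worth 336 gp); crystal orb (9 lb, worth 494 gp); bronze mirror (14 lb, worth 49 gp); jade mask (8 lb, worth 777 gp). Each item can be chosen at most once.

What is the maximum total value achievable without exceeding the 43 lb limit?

3706

Taking the top-ratio items first gives silk tapestry + jeweled dagger + gold chalice + amber amulet + obsidian blade + jade mask for 3673 (43 lb).
Replace silk tapestry and obsidian blade with crystal orb: the trade gains 33 net, giving 3706 at 41 lb.
The closest alternative, silk tapestry + jeweled dagger + gold chalice + amber amulet + obsidian blade + jade mask, reaches only 3673.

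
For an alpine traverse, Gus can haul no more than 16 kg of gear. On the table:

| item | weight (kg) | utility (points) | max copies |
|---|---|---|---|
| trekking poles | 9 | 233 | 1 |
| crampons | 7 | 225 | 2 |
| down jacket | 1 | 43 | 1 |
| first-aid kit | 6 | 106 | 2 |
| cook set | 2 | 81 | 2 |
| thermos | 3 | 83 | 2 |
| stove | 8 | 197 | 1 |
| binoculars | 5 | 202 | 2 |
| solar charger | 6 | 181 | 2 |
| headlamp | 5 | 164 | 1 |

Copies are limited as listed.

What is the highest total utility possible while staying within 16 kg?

611

A density-first pass picks down jacket + 2×cook set + 2×binoculars — 609 at 15 kg.
Dropping 2×cook set frees 4 kg; slotting in headlamp (5 kg) lifts the total to 611 at 16 kg.
Every other selection either busts 16 kg or exceeds an availability limit or fails to beat 611.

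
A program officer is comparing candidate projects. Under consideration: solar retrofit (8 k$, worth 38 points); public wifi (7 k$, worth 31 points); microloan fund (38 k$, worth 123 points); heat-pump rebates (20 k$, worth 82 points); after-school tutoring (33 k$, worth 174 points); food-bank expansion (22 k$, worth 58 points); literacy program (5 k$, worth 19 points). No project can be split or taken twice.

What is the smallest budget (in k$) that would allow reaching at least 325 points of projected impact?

68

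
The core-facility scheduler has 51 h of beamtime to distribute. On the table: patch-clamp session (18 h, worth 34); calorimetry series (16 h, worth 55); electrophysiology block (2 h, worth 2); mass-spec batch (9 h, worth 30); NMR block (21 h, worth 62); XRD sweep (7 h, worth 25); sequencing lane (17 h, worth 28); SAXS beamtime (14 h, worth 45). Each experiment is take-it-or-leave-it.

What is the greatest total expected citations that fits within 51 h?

162

Ranking by ratio (expected citations/h): XRD sweep 3.57, calorimetry series 3.44, mass-spec batch 3.33, SAXS beamtime 3.21.
Taking the top-ratio experiments first gives calorimetry series + electrophysiology block + mass-spec batch + XRD sweep + SAXS beamtime for 157 (48 h).
Replace electrophysiology block and mass-spec batch and XRD sweep with NMR block: the trade gains 5 net, giving 162 at 51 h.
No other feasible combination exceeds 162.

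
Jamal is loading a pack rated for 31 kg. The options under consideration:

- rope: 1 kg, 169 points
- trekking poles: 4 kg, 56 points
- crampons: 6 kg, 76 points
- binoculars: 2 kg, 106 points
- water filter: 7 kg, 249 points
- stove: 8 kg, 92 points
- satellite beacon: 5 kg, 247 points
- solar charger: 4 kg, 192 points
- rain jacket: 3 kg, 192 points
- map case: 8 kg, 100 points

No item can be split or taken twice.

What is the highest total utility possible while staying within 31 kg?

1255

By utility per kg: rope 169.00, rain jacket 64.00, binoculars 53.00 lead.
Greedy by ratio would take rope + trekking poles + binoculars + water filter + satellite beacon + solar charger + rain jacket: 26 kg used, total 1211.
Dropping trekking poles frees 4 kg; slotting in map case (8 kg) lifts the total to 1255 at 30 kg.
The closest alternative, rope + binoculars + water filter + stove + satellite beacon + solar charger + rain jacket, reaches only 1247.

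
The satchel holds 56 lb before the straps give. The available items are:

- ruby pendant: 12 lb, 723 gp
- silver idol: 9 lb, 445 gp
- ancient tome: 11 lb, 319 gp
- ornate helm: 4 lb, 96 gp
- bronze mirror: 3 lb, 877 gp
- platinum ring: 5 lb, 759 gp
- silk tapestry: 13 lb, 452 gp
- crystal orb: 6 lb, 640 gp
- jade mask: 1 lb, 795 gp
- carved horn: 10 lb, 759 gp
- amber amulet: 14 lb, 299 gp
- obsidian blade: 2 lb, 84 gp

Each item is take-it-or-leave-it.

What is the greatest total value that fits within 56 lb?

5185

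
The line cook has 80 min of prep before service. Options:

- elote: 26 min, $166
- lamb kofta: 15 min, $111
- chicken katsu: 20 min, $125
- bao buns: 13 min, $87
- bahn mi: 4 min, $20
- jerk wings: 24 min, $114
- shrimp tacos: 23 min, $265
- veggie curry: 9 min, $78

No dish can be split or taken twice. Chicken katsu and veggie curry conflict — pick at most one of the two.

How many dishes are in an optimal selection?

Optimal total is 640.
elote + lamb kofta + bahn mi + shrimp tacos + veggie curry hits 640 at 77 min.
Every optimal selection uses 5 dishes.

5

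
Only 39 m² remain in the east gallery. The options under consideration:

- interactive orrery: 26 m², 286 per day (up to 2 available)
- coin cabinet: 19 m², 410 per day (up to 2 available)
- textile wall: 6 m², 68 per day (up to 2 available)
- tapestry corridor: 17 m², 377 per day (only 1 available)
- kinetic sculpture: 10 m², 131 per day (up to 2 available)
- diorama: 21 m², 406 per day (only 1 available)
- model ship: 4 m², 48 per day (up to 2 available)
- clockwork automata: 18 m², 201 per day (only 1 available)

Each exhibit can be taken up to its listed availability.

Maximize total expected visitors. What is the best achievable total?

820

Filling by ratio: coin cabinet + tapestry corridor for 787, with 3 m² left unused.
Replace tapestry corridor with coin cabinet: the trade gains 33 net, giving 820 at 38 m².
No other feasible combination exceeds 820.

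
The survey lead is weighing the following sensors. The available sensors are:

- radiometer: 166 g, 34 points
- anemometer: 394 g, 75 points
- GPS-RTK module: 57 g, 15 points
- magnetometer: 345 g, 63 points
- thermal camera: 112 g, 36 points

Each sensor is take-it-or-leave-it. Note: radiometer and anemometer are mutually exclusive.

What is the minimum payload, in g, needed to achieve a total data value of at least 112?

514

Look for the lowest-payload combination reaching 112.
GPS-RTK module + magnetometer + thermal camera reaches 114 using 514 g.
Any bundle with less than 514 g falls short of 112.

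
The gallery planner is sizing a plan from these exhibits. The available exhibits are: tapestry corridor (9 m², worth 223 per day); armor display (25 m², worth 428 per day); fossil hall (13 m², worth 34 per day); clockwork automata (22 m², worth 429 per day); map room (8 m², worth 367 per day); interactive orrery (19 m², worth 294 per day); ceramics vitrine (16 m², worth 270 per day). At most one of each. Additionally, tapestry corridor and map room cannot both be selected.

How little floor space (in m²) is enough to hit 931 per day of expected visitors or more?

43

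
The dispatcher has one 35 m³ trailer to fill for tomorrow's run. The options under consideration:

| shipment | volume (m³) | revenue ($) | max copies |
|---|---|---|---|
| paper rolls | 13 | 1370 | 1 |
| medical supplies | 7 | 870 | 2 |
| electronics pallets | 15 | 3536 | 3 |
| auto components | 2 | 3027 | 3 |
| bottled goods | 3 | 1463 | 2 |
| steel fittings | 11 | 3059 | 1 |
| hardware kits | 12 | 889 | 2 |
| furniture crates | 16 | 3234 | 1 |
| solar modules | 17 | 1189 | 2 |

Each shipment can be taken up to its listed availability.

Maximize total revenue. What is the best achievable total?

17139

Greedy by ratio would take medical supplies + 3×auto components + 2×bottled goods + steel fittings: 30 m³ used, total 15936.
Dropping medical supplies and bottled goods frees 10 m³; slotting in electronics pallets (15 m³) lifts the total to 17139 at 35 m³.
No other feasible combination exceeds 17139.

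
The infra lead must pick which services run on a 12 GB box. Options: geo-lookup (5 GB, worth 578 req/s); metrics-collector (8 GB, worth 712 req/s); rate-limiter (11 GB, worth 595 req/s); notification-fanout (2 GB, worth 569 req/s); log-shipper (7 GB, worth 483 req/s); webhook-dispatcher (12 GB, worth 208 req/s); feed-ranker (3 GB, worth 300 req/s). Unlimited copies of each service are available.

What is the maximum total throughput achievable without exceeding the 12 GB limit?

3414

6×notification-fanout uses 12 of the 12 GB and totals 3414.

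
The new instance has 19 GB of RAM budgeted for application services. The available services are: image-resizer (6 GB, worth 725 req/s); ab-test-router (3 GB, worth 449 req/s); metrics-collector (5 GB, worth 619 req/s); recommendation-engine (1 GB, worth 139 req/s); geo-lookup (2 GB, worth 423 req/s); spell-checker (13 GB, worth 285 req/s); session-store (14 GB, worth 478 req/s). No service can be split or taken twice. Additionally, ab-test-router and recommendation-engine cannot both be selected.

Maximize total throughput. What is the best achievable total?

Best packing: image-resizer + ab-test-router + metrics-collector + geo-lookup — 16 GB, 2216 total.
An exhaustive check of the 128 subsets confirms 2216.

2216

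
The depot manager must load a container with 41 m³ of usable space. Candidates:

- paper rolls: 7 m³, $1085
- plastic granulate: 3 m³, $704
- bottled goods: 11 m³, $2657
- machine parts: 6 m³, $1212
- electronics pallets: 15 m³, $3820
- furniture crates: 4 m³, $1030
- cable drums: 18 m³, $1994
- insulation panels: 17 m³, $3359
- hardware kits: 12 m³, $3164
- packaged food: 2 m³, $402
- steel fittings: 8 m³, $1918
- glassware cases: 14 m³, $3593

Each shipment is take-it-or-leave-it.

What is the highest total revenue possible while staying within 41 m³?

10577

By revenue per m³: hardware kits 263.67, furniture crates 257.50, glassware cases 256.64, electronics pallets 254.67 lead.
A density-first pass picks bottled goods + furniture crates + hardware kits + glassware cases — 10444 at 41 m³.
Replace bottled goods and furniture crates with electronics pallets: the trade gains 133 net, giving 10577 at 41 m³.
Runner-up bottled goods + furniture crates + hardware kits + glassware cases tops out at 10444.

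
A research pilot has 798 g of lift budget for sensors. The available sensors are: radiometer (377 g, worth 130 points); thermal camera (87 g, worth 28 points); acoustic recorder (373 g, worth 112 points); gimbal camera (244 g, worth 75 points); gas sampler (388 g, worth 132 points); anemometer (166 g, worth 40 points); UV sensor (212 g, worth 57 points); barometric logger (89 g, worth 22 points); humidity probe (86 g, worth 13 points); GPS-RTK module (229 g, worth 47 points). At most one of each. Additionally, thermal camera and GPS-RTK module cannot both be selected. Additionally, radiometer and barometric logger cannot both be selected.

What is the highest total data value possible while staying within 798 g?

262

Best packing: radiometer + gas sampler — 765 g, 262 total.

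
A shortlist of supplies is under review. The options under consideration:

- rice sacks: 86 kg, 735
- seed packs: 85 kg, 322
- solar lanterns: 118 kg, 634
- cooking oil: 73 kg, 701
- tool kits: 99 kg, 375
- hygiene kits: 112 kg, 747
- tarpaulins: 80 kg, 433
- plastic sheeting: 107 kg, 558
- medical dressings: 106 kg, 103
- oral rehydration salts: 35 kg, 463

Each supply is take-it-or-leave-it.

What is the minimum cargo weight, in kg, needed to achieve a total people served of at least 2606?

306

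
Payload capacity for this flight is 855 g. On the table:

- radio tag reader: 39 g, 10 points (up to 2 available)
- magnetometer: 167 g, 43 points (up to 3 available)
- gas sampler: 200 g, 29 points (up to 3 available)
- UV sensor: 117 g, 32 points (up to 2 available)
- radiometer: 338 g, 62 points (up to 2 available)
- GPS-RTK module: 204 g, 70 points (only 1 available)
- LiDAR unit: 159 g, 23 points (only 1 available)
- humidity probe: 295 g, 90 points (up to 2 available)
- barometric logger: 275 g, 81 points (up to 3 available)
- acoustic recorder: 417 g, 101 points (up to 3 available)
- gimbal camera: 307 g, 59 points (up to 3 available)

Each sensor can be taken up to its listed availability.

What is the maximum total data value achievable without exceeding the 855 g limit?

Density check — GPS-RTK module 0.34, humidity probe 0.31, barometric logger 0.29, UV sensor 0.27 are the best per g.
Filling by ratio: radio tag reader + GPS-RTK module + 2×humidity probe for 260, with 22 g left unused.
The 295 g tied up in humidity probe is better spent on radio tag reader + barometric logger — total rises to 261 (852 g).

261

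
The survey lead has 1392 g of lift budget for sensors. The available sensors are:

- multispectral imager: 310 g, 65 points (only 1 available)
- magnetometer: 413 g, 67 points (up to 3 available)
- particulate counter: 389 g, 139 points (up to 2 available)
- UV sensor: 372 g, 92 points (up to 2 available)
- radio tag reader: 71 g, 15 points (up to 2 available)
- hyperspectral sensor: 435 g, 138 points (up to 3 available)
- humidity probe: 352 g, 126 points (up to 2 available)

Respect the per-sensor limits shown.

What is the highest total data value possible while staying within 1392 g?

446

The ratio heuristic lands on particulate counter + 2×radio tag reader + 2×humidity probe (421) but leaves 157 g idle.
The 704 g tied up in 2×humidity probe is better spent on particulate counter + hyperspectral sensor — total rises to 446 (1355 g).
The spare 37 g is too small for any remaining sensor, and no exchange beats 446.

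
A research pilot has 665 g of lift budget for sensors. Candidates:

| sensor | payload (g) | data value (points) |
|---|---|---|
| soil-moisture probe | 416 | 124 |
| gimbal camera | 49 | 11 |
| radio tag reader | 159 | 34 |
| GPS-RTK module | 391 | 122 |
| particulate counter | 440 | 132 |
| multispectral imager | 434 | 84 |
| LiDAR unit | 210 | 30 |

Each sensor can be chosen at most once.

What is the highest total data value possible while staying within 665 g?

Filling by ratio: gimbal camera + radio tag reader + GPS-RTK module for 167, with 66 g left unused.
The 391 g tied up in GPS-RTK module is better spent on particulate counter — total rises to 177 (648 g).
That's the maximum — no swap from here does better than 177.

177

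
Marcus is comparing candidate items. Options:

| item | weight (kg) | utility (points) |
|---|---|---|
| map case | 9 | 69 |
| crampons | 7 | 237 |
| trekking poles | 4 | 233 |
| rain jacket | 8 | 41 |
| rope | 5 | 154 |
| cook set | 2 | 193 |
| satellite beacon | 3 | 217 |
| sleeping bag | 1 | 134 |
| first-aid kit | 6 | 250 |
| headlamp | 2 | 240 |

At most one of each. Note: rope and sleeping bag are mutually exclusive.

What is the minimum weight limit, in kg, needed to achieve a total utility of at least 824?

10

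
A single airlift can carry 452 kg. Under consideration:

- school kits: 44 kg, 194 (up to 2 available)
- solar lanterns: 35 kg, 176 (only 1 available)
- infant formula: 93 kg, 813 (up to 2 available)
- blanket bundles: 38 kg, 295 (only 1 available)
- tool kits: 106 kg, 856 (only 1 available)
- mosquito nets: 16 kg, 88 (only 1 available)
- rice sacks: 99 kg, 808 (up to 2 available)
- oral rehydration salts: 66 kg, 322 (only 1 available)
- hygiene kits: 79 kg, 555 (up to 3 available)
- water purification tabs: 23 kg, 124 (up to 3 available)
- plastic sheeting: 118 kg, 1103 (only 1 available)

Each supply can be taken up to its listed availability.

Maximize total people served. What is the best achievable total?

3880

A density-first pass picks 2×infant formula + blanket bundles + rice sacks + plastic sheeting — 3832 at 441 kg.
The 99 kg tied up in rice sacks is better spent on tool kits — total rises to 3880 (448 kg).
That's the maximum — no swap from here does better than 3880.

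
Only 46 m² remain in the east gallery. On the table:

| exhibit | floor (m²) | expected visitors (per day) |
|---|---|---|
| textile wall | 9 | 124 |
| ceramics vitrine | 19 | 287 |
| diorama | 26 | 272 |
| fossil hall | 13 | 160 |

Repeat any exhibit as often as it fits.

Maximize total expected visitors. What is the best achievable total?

Ranking by ratio (expected visitors/m²): ceramics vitrine 15.11, textile wall 13.78, fossil hall 12.31, diorama 10.46.
Taking the top-ratio exhibits first gives 2×ceramics vitrine for 574 (38 m²).
The 19 m² tied up in ceramics vitrine is better spent on 3×textile wall — total rises to 659 (46 m²).

659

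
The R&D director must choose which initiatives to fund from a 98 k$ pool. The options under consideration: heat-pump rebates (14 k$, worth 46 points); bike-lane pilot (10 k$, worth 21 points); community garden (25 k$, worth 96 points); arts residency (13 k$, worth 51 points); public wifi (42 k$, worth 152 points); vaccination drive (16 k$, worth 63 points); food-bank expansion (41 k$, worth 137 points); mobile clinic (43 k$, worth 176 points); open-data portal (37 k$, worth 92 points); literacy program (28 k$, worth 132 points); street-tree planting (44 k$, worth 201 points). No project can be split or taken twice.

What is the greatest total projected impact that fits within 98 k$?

429

Greedy by ratio would take bike-lane pilot + vaccination drive + literacy program + street-tree planting: 98 k$ used, total 417.
Replace bike-lane pilot and vaccination drive with community garden: the trade gains 12 net, giving 429 at 97 k$.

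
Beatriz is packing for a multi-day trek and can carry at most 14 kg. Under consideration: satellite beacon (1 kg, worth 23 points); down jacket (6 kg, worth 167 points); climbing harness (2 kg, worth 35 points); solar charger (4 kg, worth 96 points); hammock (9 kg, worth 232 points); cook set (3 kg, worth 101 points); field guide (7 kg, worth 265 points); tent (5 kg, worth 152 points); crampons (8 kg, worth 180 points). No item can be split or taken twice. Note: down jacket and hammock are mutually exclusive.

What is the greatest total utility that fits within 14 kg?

462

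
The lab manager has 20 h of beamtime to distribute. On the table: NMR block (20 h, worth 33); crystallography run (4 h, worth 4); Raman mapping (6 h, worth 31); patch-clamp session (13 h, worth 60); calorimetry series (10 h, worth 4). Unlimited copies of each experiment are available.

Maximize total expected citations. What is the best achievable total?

93

Taking 3×Raman mapping: 18 h used, 93 in expected citations.
Every other selection either busts 20 h or fails to beat 93.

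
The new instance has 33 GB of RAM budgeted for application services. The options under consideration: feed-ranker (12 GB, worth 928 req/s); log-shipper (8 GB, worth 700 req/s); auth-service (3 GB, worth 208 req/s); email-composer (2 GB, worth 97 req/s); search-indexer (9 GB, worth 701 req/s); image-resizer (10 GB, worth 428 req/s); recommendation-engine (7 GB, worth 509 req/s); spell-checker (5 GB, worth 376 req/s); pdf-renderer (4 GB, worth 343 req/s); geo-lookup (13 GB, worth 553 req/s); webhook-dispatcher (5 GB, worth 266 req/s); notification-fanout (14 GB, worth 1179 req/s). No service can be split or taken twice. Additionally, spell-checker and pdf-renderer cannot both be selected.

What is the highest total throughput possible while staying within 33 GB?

Log-shipper + recommendation-engine + pdf-renderer + notification-fanout uses 33 of the 33 GB and totals 2731.
An exhaustive check of the 4096 subsets confirms 2731.

2731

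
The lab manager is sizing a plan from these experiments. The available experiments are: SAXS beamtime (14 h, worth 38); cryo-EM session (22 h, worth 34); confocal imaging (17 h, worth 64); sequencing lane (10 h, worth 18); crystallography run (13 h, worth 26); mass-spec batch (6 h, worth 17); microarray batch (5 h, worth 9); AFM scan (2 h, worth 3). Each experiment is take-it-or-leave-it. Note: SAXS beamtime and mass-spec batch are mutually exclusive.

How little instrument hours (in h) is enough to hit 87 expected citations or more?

Minimise h subject to total expected citations ≥ 87.
confocal imaging + mass-spec batch + microarray batch: 90 expected citations at 28 h.
No combination under 28 h hits 87.

28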